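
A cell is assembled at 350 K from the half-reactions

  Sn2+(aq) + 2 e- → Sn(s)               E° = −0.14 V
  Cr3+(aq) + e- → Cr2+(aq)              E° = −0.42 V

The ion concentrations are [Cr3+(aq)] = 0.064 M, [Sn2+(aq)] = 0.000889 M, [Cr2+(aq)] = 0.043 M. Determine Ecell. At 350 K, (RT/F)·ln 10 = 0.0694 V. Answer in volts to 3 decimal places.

Sn²⁺/Sn is reduced (cathode, E° = −0.14 V) and Cr³⁺/Cr²⁺ is oxidized (anode).
E°cell = E°cat − E°an = −0.14 − (−0.42) = +0.28 V; n = 2.
The balanced reaction is Sn2+(aq) + 2 Cr2+(aq) → Sn(s) + 2 Cr3+(aq), so Q = [Cr3+(aq)]^2 / ([Sn2+(aq)]·[Cr2+(aq)]^2) = 2.49×10^3 and log Q = 3.397.
E = E° − (0.0694/n)·log Q = +0.28 − (0.0694/2)(3.397) = +0.162 V.

+0.162 V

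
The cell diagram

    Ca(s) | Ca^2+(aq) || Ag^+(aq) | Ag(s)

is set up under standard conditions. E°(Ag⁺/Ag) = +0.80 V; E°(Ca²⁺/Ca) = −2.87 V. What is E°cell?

By convention the left-hand electrode in cell notation is the anode (oxidation) and the right-hand electrode is the cathode (reduction).
E°cell = E°(right) − E°(left) = +0.80 − (−2.87) = +3.67 V.

+3.67 V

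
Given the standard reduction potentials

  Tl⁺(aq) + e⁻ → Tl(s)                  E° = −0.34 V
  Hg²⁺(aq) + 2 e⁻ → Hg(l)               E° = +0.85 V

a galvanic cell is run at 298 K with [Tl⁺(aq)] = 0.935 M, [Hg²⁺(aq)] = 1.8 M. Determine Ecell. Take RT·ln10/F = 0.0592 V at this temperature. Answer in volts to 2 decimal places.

Since E°(Hg²⁺/Hg) > E°(Tl⁺/Tl), Hg²⁺/Hg serves as the cathode.
E°cell = E°cat − E°an = +0.85 − (−0.34) = +1.19 V; n = 2.
Balancing gives Hg²⁺(aq) + 2 Tl(s) → Hg(l) + 2 Tl⁺(aq); hence Q = [Tl⁺(aq)]^2 / [Hg²⁺(aq)] = 0.486 (log Q = −0.314).
E = E° − (0.0592/n)·log Q = +1.19 − (0.0592/2)(−0.314) = +1.20 V.

+1.20 V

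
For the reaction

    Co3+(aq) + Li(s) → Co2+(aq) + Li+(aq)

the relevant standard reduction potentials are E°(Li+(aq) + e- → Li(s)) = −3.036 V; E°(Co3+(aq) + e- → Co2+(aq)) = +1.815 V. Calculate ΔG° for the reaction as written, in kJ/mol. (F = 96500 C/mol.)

In the reaction as written Co3+(aq) is reduced, so the Co³⁺/Co²⁺ couple is the cathode and Li⁺/Li is the anode.
E°cell = +1.815 − (−3.036) = +4.851 V; balancing electrons gives n = 1.
ΔG° = −nFE°cell = −(1)(96500)(+4.851) J/mol = −468 kJ/mol.

−468 kJ/mol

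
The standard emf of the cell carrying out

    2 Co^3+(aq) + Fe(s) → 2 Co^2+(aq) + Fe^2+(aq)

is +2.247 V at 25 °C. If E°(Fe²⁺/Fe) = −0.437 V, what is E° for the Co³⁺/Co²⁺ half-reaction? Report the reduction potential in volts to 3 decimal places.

+1.810 V

In the reaction as written the Co³⁺/Co²⁺ couple is reduced (cathode) and Fe²⁺/Fe is oxidized (anode), so E°cell = E°(Co³⁺/Co²⁺) − E°(Fe²⁺/Fe).
E°(Co³⁺/Co²⁺) = E°cell + E°(anode) = +2.247 + (−0.437) = +1.810 V.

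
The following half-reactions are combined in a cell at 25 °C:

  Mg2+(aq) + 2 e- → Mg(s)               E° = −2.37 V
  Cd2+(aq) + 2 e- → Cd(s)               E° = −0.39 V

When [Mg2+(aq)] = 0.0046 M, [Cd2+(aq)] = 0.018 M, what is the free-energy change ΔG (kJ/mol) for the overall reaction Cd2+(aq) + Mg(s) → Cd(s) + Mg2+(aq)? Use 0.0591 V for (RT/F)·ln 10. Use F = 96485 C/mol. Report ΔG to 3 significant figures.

−385 kJ/mol

E°cell = −0.39 − (−2.37) = +1.98 V; the balanced reaction transfers n = 2 electrons.
The reaction quotient is [Mg2+(aq)] / [Cd2+(aq)] = 0.256; by Nernst, E = +1.98 − (0.0591/2)(−0.593) = +1.9975 V.
ΔG = −nFE = −(2)(96485)(+1.9975) J/mol = −385 kJ/mol.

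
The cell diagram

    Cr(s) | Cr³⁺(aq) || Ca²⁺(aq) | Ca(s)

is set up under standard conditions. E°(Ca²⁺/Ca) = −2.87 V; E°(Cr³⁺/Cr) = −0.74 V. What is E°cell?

−2.13 V

By convention the left-hand electrode in cell notation is the anode (oxidation) and the right-hand electrode is the cathode (reduction).
E°cell = E°(right) − E°(left) = −2.87 − (−0.74) = −2.13 V.
The negative sign shows that, as written, the cell would require an external voltage to drive the reaction.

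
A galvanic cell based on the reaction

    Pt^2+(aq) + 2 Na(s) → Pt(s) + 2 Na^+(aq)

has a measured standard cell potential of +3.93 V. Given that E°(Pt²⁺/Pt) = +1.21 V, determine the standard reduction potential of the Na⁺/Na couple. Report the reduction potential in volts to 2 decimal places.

−2.72 V

In the reaction as written the Pt²⁺/Pt couple is reduced (cathode) and Na⁺/Na is oxidized (anode), so E°cell = E°(Pt²⁺/Pt) − E°(Na⁺/Na).
E°(Na⁺/Na) = E°(cathode) − E°cell = +1.21 − (+3.93) = −2.72 V.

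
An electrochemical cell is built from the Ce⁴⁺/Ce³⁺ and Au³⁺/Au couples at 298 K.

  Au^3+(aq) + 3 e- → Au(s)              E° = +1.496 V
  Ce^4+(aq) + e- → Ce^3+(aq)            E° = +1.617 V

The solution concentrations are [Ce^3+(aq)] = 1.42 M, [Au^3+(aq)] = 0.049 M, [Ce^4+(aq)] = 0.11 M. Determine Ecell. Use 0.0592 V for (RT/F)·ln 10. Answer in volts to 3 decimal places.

Ce⁴⁺/Ce³⁺ is reduced (cathode, E° = +1.617 V) and Au³⁺/Au is oxidized (anode).
E°cell = +1.617 − (+1.496) = +0.121 V, with n = 3 electrons transferred.
The balanced reaction is 3 Ce^4+(aq) + Au(s) → 3 Ce^3+(aq) + Au^3+(aq), so Q = ([Ce^3+(aq)]^3·[Au^3+(aq)]) / [Ce^4+(aq)]^3 = 105 and log Q = 2.023.
Applying E = E° − (RT ln10/nF)·log Q gives +0.121 − (0.0592/3)(2.023) = +0.081 V.

+0.081 V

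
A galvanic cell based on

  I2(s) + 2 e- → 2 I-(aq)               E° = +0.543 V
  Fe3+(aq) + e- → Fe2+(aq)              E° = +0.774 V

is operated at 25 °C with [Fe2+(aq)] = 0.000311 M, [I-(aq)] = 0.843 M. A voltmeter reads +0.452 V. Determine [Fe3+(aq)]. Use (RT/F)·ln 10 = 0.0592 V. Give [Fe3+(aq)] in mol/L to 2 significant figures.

2.0 M

The Fe³⁺/Fe²⁺ couple has the larger reduction potential, so it is the cathode: E°cell = +0.774 − (+0.543) = +0.231 V and n = 2.
Since E = E° − (0.0592/n)·log Q, log Q = n(E° − E)/0.0592 = −7.466.
The balanced reaction is 2 Fe3+(aq) + 2 I-(aq) → 2 Fe2+(aq) + I2(s), so Q = [Fe2+(aq)]^2 / ([Fe3+(aq)]^2·[I-(aq)]^2).
Isolating [Fe3+(aq)] in Q = 10^{−7.466} yields log [Fe3+(aq)] = 0.300, i.e. 2.0 M.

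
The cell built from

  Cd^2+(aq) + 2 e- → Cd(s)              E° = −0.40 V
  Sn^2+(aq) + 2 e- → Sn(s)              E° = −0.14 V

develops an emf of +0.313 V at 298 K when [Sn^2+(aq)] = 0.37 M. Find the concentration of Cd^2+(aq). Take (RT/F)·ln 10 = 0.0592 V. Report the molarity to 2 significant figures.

0.0060 M

With Sn²⁺/Sn at the cathode and Cd²⁺/Cd at the anode, E°cell = −0.14 − (−0.40) = +0.26 V (n = 2).
From the Nernst equation, log Q = n(E° − E)/0.0592 = 2·(+0.26 − (+0.313))/0.0592 = −1.791.
Balancing electrons gives Sn^2+(aq) + Cd(s) → Sn(s) + Cd^2+(aq); thus Q = [Cd^2+(aq)] / [Sn^2+(aq)].
Substituting the known concentrations and solving, log [Cd^2+(aq)] = −2.223 and [Cd^2+(aq)] = 0.0060 M.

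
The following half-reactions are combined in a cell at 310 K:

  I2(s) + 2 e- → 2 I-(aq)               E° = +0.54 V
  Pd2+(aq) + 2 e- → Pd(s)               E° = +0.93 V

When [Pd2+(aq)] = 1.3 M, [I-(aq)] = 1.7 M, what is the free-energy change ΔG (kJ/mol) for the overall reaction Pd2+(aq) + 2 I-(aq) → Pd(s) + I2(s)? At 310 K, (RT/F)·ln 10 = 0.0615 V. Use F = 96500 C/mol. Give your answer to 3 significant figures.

−78.7 kJ/mol

E°cell = +0.93 − (+0.54) = +0.39 V; the balanced reaction transfers n = 2 electrons.
The reaction quotient is 1 / ([Pd2+(aq)]·[I-(aq)]^2) = 0.266; by Nernst, E = +0.39 − (0.0615/2)(−0.575) = +0.4077 V.
ΔG = −nFE = −(2)(96500)(+0.4077) J/mol = −78.7 kJ/mol.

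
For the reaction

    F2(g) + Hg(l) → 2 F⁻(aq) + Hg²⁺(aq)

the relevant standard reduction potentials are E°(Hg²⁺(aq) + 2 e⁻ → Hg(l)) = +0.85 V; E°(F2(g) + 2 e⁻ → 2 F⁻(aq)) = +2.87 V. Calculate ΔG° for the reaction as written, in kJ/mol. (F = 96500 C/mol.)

−390 kJ/mol

In the reaction as written F2(g) is reduced, so the F₂/F⁻ couple is the cathode and Hg²⁺/Hg is the anode.
E°cell = +2.87 − (+0.85) = +2.02 V; balancing electrons gives n = 2.
ΔG° = −nFE°cell = −(2)(96500)(+2.02) J/mol = −390 kJ/mol.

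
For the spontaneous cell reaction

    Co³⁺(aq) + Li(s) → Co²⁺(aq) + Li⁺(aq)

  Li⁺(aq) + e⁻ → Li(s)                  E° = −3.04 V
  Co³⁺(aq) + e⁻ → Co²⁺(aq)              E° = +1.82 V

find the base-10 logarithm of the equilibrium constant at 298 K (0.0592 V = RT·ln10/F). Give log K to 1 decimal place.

log K = 82.1

The Co³⁺/Co²⁺ couple is reduced (cathode); E°cell = +1.82 − (−3.04) = +4.86 V with n = 1.
At equilibrium E = 0, so log K = nE°cell / 0.0592 = (1)(+4.86) / 0.0592 = 82.1.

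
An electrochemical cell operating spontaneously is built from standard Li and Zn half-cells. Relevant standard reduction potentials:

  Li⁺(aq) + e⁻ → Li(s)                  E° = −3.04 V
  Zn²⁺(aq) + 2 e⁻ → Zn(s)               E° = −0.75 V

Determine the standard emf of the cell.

+2.29 V

The Zn²⁺/Zn couple has the higher E°, so Zn ion is reduced (cathode) and Li is oxidized (anode).
E°cell = E°(cathode) − E°(anode) = −0.75 − (−3.04) = +2.29 V.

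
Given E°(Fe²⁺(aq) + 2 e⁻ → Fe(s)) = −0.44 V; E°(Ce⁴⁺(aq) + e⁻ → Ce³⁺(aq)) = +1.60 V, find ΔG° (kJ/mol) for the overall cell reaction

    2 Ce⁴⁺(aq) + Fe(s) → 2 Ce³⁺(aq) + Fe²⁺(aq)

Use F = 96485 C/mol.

−394 kJ/mol

In the reaction as written Ce⁴⁺(aq) is reduced, so the Ce⁴⁺/Ce³⁺ couple is the cathode and Fe²⁺/Fe is the anode.
E°cell = +1.60 − (−0.44) = +2.04 V; balancing electrons gives n = 2.
ΔG° = −nFE°cell = −(2)(96485)(+2.04) J/mol = −394 kJ/mol.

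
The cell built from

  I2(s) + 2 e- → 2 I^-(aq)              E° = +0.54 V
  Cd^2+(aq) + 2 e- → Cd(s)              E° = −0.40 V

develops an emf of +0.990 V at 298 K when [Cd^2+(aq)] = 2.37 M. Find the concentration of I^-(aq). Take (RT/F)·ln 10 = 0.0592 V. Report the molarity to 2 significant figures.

0.093 M

The I₂/I⁻ couple has the larger reduction potential, so it is the cathode: E°cell = +0.54 − (−0.40) = +0.94 V and n = 2.
Rearranging E = E° − (0.0592/n)·log Q gives log Q = 2(+0.94 − (+0.990))/0.0592 = −1.689.
The balanced reaction is I2(s) + Cd(s) → 2 I^-(aq) + Cd^2+(aq), so Q = [I^-(aq)]^2·[Cd^2+(aq)].
Isolating [I^-(aq)] in Q = 10^{−1.689} yields log [I^-(aq)] = −1.032, i.e. 0.093 M.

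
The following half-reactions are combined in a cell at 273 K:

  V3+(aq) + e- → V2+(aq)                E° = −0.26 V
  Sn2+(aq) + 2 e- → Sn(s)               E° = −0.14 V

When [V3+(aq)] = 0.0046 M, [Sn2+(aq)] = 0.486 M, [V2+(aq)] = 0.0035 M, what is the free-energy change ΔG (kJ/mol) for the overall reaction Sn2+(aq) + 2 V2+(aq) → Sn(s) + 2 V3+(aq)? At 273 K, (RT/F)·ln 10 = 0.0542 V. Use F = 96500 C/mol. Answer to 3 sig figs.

With Sn²⁺/Sn reduced at the cathode, E°cell = −0.14 − (−0.26) = +0.12 V and n = 2.
The reaction quotient is [V3+(aq)]^2 / ([Sn2+(aq)]·[V2+(aq)]^2) = 3.55; by Nernst, E = +0.12 − (0.0542/2)(0.551) = +0.1051 V.
Then ΔG = −nFE = −2 × 96500 × +0.1051 J/mol = −20.3 kJ/mol.

−20.3 kJ/mol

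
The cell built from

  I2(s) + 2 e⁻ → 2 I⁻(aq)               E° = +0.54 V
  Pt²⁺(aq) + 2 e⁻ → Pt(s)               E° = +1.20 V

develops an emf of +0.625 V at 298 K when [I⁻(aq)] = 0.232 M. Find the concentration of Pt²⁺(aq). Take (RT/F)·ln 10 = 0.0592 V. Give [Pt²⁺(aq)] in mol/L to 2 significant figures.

1.2 M

The Pt²⁺/Pt couple has the larger reduction potential, so it is the cathode: E°cell = +1.20 − (+0.54) = +0.66 V and n = 2.
Rearranging E = E° − (0.0592/n)·log Q gives log Q = 2(+0.66 − (+0.625))/0.0592 = 1.182.
The balanced reaction is Pt²⁺(aq) + 2 I⁻(aq) → Pt(s) + I2(s), so Q = 1 / ([Pt²⁺(aq)]·[I⁻(aq)]^2).
Substituting the known concentrations and solving, log [Pt²⁺(aq)] = 0.087 and [Pt²⁺(aq)] = 1.2 M.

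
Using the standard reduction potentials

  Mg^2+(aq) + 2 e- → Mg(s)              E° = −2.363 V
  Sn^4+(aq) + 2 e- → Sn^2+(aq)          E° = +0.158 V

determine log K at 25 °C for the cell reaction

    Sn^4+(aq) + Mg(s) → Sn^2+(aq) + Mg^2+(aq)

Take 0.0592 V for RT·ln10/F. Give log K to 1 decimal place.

The Sn⁴⁺/Sn²⁺ couple is reduced (cathode); E°cell = +0.158 − (−2.363) = +2.521 V with n = 2.
At equilibrium E = 0, so log K = nE°cell / 0.0592 = (2)(+2.521) / 0.0592 = 85.2.

log K = 85.2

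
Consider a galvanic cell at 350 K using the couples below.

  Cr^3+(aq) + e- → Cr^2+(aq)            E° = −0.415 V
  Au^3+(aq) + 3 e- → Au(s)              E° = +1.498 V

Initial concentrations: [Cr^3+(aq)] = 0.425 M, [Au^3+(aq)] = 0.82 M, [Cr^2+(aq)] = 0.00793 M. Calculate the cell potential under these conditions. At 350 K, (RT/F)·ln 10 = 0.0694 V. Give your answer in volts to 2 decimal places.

The Au³⁺/Au couple has the more positive E°, so it is the cathode; Cr³⁺/Cr²⁺ is the anode.
The standard potential is +1.498 − (−0.415) = +1.913 V and the balanced reaction transfers n = 3 electrons.
The balanced reaction is Au^3+(aq) + 3 Cr^2+(aq) → Au(s) + 3 Cr^3+(aq), so Q = [Cr^3+(aq)]^3 / ([Au^3+(aq)]·[Cr^2+(aq)]^3) = 1.88×10^5 and log Q = 5.274.
By the Nernst equation, E = +1.913 − (0.0694/3)·(5.274) = +1.79 V.

+1.79 V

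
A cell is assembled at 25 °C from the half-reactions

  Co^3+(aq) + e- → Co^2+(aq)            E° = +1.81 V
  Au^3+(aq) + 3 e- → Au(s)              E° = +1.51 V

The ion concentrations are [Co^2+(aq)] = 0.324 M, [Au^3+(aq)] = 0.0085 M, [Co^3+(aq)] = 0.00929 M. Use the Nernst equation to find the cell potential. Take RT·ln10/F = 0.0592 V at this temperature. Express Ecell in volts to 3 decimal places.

Co³⁺/Co²⁺ is reduced (cathode, E° = +1.81 V) and Au³⁺/Au is oxidized (anode).
E°cell = +1.81 − (+1.51) = +0.30 V, with n = 3 electrons transferred.
Balancing gives 3 Co^3+(aq) + Au(s) → 3 Co^2+(aq) + Au^3+(aq); hence Q = ([Co^2+(aq)]^3·[Au^3+(aq)]) / [Co^3+(aq)]^3 = 361 (log Q = 2.557).
By the Nernst equation, E = +0.30 − (0.0592/3)·(2.557) = +0.250 V.

+0.250 V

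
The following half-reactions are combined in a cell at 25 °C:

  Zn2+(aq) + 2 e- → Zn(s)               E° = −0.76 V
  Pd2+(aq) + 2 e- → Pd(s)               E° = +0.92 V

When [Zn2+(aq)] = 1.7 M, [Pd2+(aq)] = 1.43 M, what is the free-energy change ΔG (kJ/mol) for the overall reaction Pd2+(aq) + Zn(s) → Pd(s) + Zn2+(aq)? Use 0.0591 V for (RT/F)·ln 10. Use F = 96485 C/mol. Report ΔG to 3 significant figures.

−324 kJ/mol

The standard cell potential is +0.92 − (−0.76) = +1.68 V, with n = 2 electrons in the balanced equation.
Here Q = [Zn2+(aq)] / [Pd2+(aq)] = 1.19 (log Q = 0.075), giving E = +1.68 − (0.0591/2)·(0.075) = +1.6778 V.
ΔG = −nFE = −(2)(96485)(+1.6778) J/mol = −324 kJ/mol.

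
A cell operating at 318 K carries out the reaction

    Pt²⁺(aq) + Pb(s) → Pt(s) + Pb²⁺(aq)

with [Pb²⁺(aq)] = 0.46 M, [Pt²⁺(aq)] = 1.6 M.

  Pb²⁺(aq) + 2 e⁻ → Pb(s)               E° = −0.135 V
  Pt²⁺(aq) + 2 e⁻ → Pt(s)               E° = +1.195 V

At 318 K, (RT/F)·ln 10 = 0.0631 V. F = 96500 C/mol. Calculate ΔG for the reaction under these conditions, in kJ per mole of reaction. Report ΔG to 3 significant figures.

−260 kJ/mol

E°cell = +1.195 − (−0.135) = +1.330 V; the balanced reaction transfers n = 2 electrons.
Q = [Pb²⁺(aq)] / [Pt²⁺(aq)] = 0.287, so log Q = −0.541 and E = +1.330 − (0.0631/2)(−0.541) = +1.3471 V.
Finally ΔG = −nFE = −(2)(96500 C/mol)(+1.3471 V) = −260 kJ/mol.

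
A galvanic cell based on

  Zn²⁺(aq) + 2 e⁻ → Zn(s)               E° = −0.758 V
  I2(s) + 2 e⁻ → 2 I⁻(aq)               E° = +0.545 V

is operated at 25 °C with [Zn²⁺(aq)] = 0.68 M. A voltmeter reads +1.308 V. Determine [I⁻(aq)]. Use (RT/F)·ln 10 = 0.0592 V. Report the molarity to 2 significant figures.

1.0 M

I₂/I⁻ is the cathode (higher E°); E°cell = +0.545 − (−0.758) = +1.303 V with n = 2.
From the Nernst equation, log Q = n(E° − E)/0.0592 = 2·(+1.303 − (+1.308))/0.0592 = −0.169.
Balancing electrons gives I2(s) + Zn(s) → 2 I⁻(aq) + Zn²⁺(aq); thus Q = [I⁻(aq)]^2·[Zn²⁺(aq)].
Isolating [I⁻(aq)] in Q = 10^{−0.169} yields log [I⁻(aq)] = −0.001, i.e. 1.0 M.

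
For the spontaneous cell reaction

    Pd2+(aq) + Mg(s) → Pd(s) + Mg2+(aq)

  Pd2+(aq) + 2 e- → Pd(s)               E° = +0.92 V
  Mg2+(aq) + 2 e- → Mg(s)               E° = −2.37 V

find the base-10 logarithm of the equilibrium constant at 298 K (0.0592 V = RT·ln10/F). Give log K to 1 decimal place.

The Pd²⁺/Pd couple is reduced (cathode); E°cell = +0.92 − (−2.37) = +3.29 V with n = 2.
At equilibrium E = 0, so log K = nE°cell / 0.0592 = (2)(+3.29) / 0.0592 = 111.1.

log K = 111.1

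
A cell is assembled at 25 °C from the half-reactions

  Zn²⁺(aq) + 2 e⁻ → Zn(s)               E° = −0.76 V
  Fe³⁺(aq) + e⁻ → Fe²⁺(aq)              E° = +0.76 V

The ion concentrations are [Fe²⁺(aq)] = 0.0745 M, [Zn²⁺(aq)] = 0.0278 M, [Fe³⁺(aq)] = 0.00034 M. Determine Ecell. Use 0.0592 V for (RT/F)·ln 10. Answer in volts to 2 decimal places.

Since E°(Fe³⁺/Fe²⁺) > E°(Zn²⁺/Zn), Fe³⁺/Fe²⁺ serves as the cathode.
E°cell = +0.76 − (−0.76) = +1.52 V, with n = 2 electrons transferred.
Balancing gives 2 Fe³⁺(aq) + Zn(s) → 2 Fe²⁺(aq) + Zn²⁺(aq); hence Q = ([Fe²⁺(aq)]^2·[Zn²⁺(aq)]) / [Fe³⁺(aq)]^2 = 1.33×10^3 (log Q = 3.125).
Applying E = E° − (RT ln10/nF)·log Q gives +1.52 − (0.0592/2)(3.125) = +1.43 V.

+1.43 V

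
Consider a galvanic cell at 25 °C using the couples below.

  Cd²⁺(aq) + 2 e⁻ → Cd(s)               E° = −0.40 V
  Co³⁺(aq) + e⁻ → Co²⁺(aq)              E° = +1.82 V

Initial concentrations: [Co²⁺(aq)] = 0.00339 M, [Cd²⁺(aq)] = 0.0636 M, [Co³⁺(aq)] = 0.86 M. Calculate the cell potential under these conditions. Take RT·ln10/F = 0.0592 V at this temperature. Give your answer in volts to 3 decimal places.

+2.398 V

Co³⁺/Co²⁺ is reduced (cathode, E° = +1.82 V) and Cd²⁺/Cd is oxidized (anode).
The standard potential is +1.82 − (−0.40) = +2.22 V and the balanced reaction transfers n = 2 electrons.
For the overall reaction 2 Co³⁺(aq) + Cd(s) → 2 Co²⁺(aq) + Cd²⁺(aq), Q = ([Co²⁺(aq)]^2·[Cd²⁺(aq)]) / [Co³⁺(aq)]^2 = 9.88×10^−7, giving log Q = −6.005.
Applying E = E° − (RT ln10/nF)·log Q gives +2.22 − (0.0592/2)(−6.005) = +2.398 V.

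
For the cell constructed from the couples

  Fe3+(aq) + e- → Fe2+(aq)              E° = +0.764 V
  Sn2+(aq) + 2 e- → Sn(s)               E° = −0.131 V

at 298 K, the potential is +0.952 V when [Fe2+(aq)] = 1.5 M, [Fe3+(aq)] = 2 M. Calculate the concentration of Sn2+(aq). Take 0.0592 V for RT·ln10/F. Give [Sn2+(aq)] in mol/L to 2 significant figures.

With Fe³⁺/Fe²⁺ at the cathode and Sn²⁺/Sn at the anode, E°cell = +0.764 − (−0.131) = +0.895 V (n = 2).
Since E = E° − (0.0592/n)·log Q, log Q = n(E° − E)/0.0592 = −1.926.
Balancing electrons gives 2 Fe3+(aq) + Sn(s) → 2 Fe2+(aq) + Sn2+(aq); thus Q = ([Fe2+(aq)]^2·[Sn2+(aq)]) / [Fe3+(aq)]^2.
Solving for the unknown gives log [Sn2+(aq)] = −1.676, so [Sn2+(aq)] ≈ 0.021 M.

0.021 M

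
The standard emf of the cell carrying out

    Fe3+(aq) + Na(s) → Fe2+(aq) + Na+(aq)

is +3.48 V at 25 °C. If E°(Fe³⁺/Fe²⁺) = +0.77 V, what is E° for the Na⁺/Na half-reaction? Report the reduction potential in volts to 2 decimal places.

−2.71 V

In the reaction as written the Fe³⁺/Fe²⁺ couple is reduced (cathode) and Na⁺/Na is oxidized (anode), so E°cell = E°(Fe³⁺/Fe²⁺) − E°(Na⁺/Na).
E°(Na⁺/Na) = E°(cathode) − E°cell = +0.77 − (+3.48) = −2.71 V.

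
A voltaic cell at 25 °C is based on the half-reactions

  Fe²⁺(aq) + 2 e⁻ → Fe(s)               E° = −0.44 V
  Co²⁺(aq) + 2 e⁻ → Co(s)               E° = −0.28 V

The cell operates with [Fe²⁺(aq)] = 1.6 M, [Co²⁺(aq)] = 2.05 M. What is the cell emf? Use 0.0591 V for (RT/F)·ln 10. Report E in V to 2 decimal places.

Since E°(Co²⁺/Co) > E°(Fe²⁺/Fe), Co²⁺/Co serves as the cathode.
E°cell = E°cat − E°an = −0.28 − (−0.44) = +0.16 V; n = 2.
The balanced reaction is Co²⁺(aq) + Fe(s) → Co(s) + Fe²⁺(aq), so Q = [Fe²⁺(aq)] / [Co²⁺(aq)] = 0.78 and log Q = −0.108.
By the Nernst equation, E = +0.16 − (0.0591/2)·(−0.108) = +0.16 V.

+0.16 V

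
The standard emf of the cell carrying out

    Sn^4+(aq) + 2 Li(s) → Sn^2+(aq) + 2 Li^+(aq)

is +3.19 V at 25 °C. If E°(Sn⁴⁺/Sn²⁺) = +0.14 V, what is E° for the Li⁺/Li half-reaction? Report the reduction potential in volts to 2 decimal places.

In the reaction as written the Sn⁴⁺/Sn²⁺ couple is reduced (cathode) and Li⁺/Li is oxidized (anode), so E°cell = E°(Sn⁴⁺/Sn²⁺) − E°(Li⁺/Li).
E°(Li⁺/Li) = E°(cathode) − E°cell = +0.14 − (+3.19) = −3.05 V.

−3.05 V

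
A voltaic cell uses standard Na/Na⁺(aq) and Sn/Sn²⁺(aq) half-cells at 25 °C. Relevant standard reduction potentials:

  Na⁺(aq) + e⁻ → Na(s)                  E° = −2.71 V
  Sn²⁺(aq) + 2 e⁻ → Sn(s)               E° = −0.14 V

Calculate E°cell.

+2.57 V

The Sn²⁺/Sn couple has the higher E°, so Sn ion is reduced (cathode) and Na is oxidized (anode).
E°cell = E°(cathode) − E°(anode) = −0.14 − (−2.71) = +2.57 V.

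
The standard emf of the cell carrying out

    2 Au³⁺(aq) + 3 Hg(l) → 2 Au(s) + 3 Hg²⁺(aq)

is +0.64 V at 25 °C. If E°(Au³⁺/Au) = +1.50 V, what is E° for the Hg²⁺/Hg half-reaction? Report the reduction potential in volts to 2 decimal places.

In the reaction as written the Au³⁺/Au couple is reduced (cathode) and Hg²⁺/Hg is oxidized (anode), so E°cell = E°(Au³⁺/Au) − E°(Hg²⁺/Hg).
E°(Hg²⁺/Hg) = E°(cathode) − E°cell = +1.50 − (+0.64) = +0.86 V.

+0.86 V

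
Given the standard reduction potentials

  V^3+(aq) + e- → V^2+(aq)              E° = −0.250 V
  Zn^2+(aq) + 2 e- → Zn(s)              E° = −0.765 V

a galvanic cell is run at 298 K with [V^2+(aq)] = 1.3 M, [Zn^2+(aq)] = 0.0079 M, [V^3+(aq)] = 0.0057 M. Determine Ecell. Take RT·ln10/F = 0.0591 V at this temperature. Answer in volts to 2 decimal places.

+0.44 V

Since E°(V³⁺/V²⁺) > E°(Zn²⁺/Zn), V³⁺/V²⁺ serves as the cathode.
E°cell = −0.250 − (−0.765) = +0.515 V, with n = 2 electrons transferred.
For the overall reaction 2 V^3+(aq) + Zn(s) → 2 V^2+(aq) + Zn^2+(aq), Q = ([V^2+(aq)]^2·[Zn^2+(aq)]) / [V^3+(aq)]^2 = 411, giving log Q = 2.614.
Applying E = E° − (RT ln10/nF)·log Q gives +0.515 − (0.0591/2)(2.614) = +0.44 V.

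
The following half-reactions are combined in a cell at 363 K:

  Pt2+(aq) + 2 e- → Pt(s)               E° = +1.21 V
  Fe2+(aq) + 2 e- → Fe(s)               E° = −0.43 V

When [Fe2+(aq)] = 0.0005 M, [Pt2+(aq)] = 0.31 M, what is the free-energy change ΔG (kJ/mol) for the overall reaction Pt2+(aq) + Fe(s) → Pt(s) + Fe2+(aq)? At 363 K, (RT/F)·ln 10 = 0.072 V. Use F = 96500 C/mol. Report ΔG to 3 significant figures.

With Pt²⁺/Pt reduced at the cathode, E°cell = +1.21 − (−0.43) = +1.64 V and n = 2.
Q = [Fe2+(aq)] / [Pt2+(aq)] = 0.00161, so log Q = −2.792 and E = +1.64 − (0.072/2)(−2.792) = +1.7405 V.
Finally ΔG = −nFE = −(2)(96500 C/mol)(+1.7405 V) = −336 kJ/mol.

−336 kJ/mol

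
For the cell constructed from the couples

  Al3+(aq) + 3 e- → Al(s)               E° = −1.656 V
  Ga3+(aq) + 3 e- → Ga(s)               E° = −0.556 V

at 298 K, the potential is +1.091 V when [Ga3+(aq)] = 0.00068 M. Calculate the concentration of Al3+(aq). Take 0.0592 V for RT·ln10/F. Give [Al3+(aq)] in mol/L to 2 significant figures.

Ga³⁺/Ga is the cathode (higher E°); E°cell = −0.556 − (−1.656) = +1.100 V with n = 3.
Rearranging E = E° − (0.0592/n)·log Q gives log Q = 3(+1.100 − (+1.091))/0.0592 = 0.456.
For Ga3+(aq) + Al(s) → Ga(s) + Al3+(aq), the reaction quotient is Q = [Al3+(aq)] / [Ga3+(aq)].
Solving for the unknown gives log [Al3+(aq)] = −2.711, so [Al3+(aq)] ≈ 0.0019 M.

0.0019 M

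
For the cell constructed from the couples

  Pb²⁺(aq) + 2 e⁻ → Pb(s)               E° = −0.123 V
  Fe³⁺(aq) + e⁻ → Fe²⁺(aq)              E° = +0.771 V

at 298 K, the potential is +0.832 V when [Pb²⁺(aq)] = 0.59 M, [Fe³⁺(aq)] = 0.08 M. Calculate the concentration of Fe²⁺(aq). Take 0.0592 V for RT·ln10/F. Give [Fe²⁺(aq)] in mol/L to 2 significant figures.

1.2 M

Fe³⁺/Fe²⁺ is the cathode (higher E°); E°cell = +0.771 − (−0.123) = +0.894 V with n = 2.
Since E = E° − (0.0592/n)·log Q, log Q = n(E° − E)/0.0592 = 2.095.
Balancing electrons gives 2 Fe³⁺(aq) + Pb(s) → 2 Fe²⁺(aq) + Pb²⁺(aq); thus Q = ([Fe²⁺(aq)]^2·[Pb²⁺(aq)]) / [Fe³⁺(aq)]^2.
Substituting the known concentrations and solving, log [Fe²⁺(aq)] = 0.065 and [Fe²⁺(aq)] = 1.2 M.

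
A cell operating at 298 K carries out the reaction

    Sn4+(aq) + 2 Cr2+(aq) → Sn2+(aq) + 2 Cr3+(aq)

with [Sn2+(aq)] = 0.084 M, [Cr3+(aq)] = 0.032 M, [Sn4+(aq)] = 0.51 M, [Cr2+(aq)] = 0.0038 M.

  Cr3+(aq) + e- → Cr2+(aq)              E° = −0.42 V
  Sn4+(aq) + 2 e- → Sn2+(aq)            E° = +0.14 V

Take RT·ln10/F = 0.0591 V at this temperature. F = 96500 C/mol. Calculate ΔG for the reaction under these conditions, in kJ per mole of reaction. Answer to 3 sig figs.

−102 kJ/mol

E°cell = +0.14 − (−0.42) = +0.56 V; the balanced reaction transfers n = 2 electrons.
Here Q = ([Sn2+(aq)]·[Cr3+(aq)]^2) / ([Sn4+(aq)]·[Cr2+(aq)]^2) = 11.7 (log Q = 1.067), giving E = +0.56 − (0.0591/2)·(1.067) = +0.5285 V.
Then ΔG = −nFE = −2 × 96500 × +0.5285 J/mol = −102 kJ/mol.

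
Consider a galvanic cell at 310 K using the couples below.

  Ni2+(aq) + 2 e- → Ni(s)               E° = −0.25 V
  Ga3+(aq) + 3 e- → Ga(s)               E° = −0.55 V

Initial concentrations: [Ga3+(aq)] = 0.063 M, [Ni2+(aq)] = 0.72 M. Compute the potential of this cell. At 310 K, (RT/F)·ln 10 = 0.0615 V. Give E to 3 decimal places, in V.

Ni²⁺/Ni is reduced (cathode, E° = −0.25 V) and Ga³⁺/Ga is oxidized (anode).
The standard potential is −0.25 − (−0.55) = +0.30 V and the balanced reaction transfers n = 6 electrons.
Balancing gives 3 Ni2+(aq) + 2 Ga(s) → 3 Ni(s) + 2 Ga3+(aq); hence Q = [Ga3+(aq)]^2 / [Ni2+(aq)]^3 = 0.0106 (log Q = −1.973).
By the Nernst equation, E = +0.30 − (0.0615/6)·(−1.973) = +0.320 V.

+0.320 V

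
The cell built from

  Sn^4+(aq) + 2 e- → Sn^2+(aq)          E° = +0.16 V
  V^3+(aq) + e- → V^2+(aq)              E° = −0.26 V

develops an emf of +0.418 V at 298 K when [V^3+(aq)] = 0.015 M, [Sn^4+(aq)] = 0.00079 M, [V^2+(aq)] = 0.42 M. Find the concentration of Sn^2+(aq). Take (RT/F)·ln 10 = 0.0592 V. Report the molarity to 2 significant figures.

The Sn⁴⁺/Sn²⁺ couple has the larger reduction potential, so it is the cathode: E°cell = +0.16 − (−0.26) = +0.42 V and n = 2.
From the Nernst equation, log Q = n(E° − E)/0.0592 = 2·(+0.42 − (+0.418))/0.0592 = 0.068.
Balancing electrons gives Sn^4+(aq) + 2 V^2+(aq) → Sn^2+(aq) + 2 V^3+(aq); thus Q = ([Sn^2+(aq)]·[V^3+(aq)]^2) / ([Sn^4+(aq)]·[V^2+(aq)]^2).
Solving for the unknown gives log [Sn^2+(aq)] = −0.140, so [Sn^2+(aq)] ≈ 0.72 M.

0.72 M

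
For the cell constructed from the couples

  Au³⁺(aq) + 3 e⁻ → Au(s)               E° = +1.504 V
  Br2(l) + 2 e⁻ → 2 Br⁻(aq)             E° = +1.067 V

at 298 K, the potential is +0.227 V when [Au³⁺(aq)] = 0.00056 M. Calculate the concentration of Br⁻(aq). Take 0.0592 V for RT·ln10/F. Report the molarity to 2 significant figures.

0.0034 M

Au³⁺/Au is the cathode (higher E°); E°cell = +1.504 − (+1.067) = +0.437 V with n = 6.
Rearranging E = E° − (0.0592/n)·log Q gives log Q = 6(+0.437 − (+0.227))/0.0592 = 21.284.
Balancing electrons gives 2 Au³⁺(aq) + 6 Br⁻(aq) → 2 Au(s) + 3 Br2(l); thus Q = 1 / ([Au³⁺(aq)]^2·[Br⁻(aq)]^6).
Substituting the known concentrations and solving, log [Br⁻(aq)] = −2.463 and [Br⁻(aq)] = 0.0034 M.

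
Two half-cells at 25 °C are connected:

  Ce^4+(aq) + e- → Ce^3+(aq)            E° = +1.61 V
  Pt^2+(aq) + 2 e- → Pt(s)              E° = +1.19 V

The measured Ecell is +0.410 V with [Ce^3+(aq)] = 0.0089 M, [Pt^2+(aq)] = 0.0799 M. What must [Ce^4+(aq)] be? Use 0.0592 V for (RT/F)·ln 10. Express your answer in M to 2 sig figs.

The Ce⁴⁺/Ce³⁺ couple has the larger reduction potential, so it is the cathode: E°cell = +1.61 − (+1.19) = +0.42 V and n = 2.
Rearranging E = E° − (0.0592/n)·log Q gives log Q = 2(+0.42 − (+0.410))/0.0592 = 0.338.
For 2 Ce^4+(aq) + Pt(s) → 2 Ce^3+(aq) + Pt^2+(aq), the reaction quotient is Q = ([Ce^3+(aq)]^2·[Pt^2+(aq)]) / [Ce^4+(aq)]^2.
Solving for the unknown gives log [Ce^4+(aq)] = −2.768, so [Ce^4+(aq)] ≈ 0.0017 M.

0.0017 M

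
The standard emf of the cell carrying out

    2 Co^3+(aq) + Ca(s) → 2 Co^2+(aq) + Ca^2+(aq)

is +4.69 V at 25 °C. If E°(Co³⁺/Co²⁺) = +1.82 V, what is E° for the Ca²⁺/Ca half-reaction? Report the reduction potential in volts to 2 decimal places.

−2.87 V

In the reaction as written the Co³⁺/Co²⁺ couple is reduced (cathode) and Ca²⁺/Ca is oxidized (anode), so E°cell = E°(Co³⁺/Co²⁺) − E°(Ca²⁺/Ca).
E°(Ca²⁺/Ca) = E°(cathode) − E°cell = +1.82 − (+4.69) = −2.87 V.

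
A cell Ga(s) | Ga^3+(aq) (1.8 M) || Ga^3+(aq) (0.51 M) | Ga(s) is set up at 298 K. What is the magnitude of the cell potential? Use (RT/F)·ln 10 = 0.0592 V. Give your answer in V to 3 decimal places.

0.011 V

For a concentration cell E°cell = 0, since both electrodes use the same couple.
The compartment with the higher Ga^3+(aq) concentration (1.8 M) acts as the cathode; ions are reduced there and produced at the dilute (0.51 M) anode.
With n = 3, Ecell = −(0.0592/3)·log([dilute]/[conc]) = −(0.0592/3)·log(0.51/1.8) = +0.011 V.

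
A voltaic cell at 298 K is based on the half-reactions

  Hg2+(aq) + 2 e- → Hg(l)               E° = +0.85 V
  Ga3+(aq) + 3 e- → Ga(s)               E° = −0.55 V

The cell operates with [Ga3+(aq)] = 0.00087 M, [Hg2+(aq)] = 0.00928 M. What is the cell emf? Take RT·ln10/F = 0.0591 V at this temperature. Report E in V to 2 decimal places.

+1.40 V

Since E°(Hg²⁺/Hg) > E°(Ga³⁺/Ga), Hg²⁺/Hg serves as the cathode.
The standard potential is +0.85 − (−0.55) = +1.40 V and the balanced reaction transfers n = 6 electrons.
For the overall reaction 3 Hg2+(aq) + 2 Ga(s) → 3 Hg(l) + 2 Ga3+(aq), Q = [Ga3+(aq)]^2 / [Hg2+(aq)]^3 = 0.947, giving log Q = −0.024.
E = E° − (0.0591/n)·log Q = +1.40 − (0.0591/6)(−0.024) = +1.40 V.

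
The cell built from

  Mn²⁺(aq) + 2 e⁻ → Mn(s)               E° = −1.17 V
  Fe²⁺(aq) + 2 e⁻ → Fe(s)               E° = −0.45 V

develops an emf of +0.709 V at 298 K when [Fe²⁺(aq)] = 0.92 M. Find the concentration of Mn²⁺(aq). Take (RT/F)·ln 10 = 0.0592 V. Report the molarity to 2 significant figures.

The Fe²⁺/Fe couple has the larger reduction potential, so it is the cathode: E°cell = −0.45 − (−1.17) = +0.72 V and n = 2.
From the Nernst equation, log Q = n(E° − E)/0.0592 = 2·(+0.72 − (+0.709))/0.0592 = 0.372.
Balancing electrons gives Fe²⁺(aq) + Mn(s) → Fe(s) + Mn²⁺(aq); thus Q = [Mn²⁺(aq)] / [Fe²⁺(aq)].
Substituting the known concentrations and solving, log [Mn²⁺(aq)] = 0.336 and [Mn²⁺(aq)] = 2.2 M.

2.2 M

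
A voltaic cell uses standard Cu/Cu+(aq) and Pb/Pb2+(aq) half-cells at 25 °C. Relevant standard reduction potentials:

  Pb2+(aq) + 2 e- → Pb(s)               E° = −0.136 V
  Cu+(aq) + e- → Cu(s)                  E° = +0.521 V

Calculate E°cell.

Of the two couples in this cell, the one with the more positive reduction potential is reduced at the cathode: here that is Cu⁺/Cu (+0.521 V); Pb²⁺/Pb (−0.136 V) is the anode.
E°cell = E°(cathode) − E°(anode) = +0.521 − (−0.136) = +0.657 V.

+0.657 V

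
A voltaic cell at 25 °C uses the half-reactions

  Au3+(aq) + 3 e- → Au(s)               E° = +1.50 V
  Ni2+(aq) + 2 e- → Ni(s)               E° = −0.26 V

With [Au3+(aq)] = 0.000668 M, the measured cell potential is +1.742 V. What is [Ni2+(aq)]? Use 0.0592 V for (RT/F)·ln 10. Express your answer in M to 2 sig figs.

0.031 M

Au³⁺/Au is the cathode (higher E°); E°cell = +1.50 − (−0.26) = +1.76 V with n = 6.
Since E = E° − (0.0592/n)·log Q, log Q = n(E° − E)/0.0592 = 1.824.
The balanced reaction is 2 Au3+(aq) + 3 Ni(s) → 2 Au(s) + 3 Ni2+(aq), so Q = [Ni2+(aq)]^3 / [Au3+(aq)]^2.
Isolating [Ni2+(aq)] in Q = 10^{1.824} yields log [Ni2+(aq)] = −1.509, i.e. 0.031 M.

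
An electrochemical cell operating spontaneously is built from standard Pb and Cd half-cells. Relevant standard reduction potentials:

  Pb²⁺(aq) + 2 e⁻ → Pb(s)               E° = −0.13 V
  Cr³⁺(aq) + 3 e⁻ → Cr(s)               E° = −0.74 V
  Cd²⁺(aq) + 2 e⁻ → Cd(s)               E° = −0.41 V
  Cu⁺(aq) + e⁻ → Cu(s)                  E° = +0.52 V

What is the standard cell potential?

Of the two couples in this cell, the one with the more positive reduction potential is reduced at the cathode: here that is Pb²⁺/Pb (−0.13 V); Cd²⁺/Cd (−0.41 V) is the anode.
E°cell = E°(cathode) − E°(anode) = −0.13 − (−0.41) = +0.28 V.

+0.28 V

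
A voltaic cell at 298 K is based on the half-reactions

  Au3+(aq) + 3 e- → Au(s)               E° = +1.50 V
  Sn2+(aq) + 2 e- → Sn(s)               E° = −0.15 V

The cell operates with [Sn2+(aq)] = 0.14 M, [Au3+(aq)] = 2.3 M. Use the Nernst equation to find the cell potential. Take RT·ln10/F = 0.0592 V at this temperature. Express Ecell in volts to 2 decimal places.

Au³⁺/Au is reduced (cathode, E° = +1.50 V) and Sn²⁺/Sn is oxidized (anode).
E°cell = +1.50 − (−0.15) = +1.65 V, with n = 6 electrons transferred.
Balancing gives 2 Au3+(aq) + 3 Sn(s) → 2 Au(s) + 3 Sn2+(aq); hence Q = [Sn2+(aq)]^3 / [Au3+(aq)]^2 = 0.000519 (log Q = −3.285).
E = E° − (0.0592/n)·log Q = +1.65 − (0.0592/6)(−3.285) = +1.68 V.

+1.68 V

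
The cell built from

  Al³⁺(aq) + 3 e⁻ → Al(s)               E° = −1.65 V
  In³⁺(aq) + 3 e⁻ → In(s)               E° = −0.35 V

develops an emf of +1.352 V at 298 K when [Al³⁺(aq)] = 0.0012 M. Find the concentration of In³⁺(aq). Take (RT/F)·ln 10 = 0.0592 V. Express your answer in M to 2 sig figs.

With In³⁺/In at the cathode and Al³⁺/Al at the anode, E°cell = −0.35 − (−1.65) = +1.30 V (n = 3).
Rearranging E = E° − (0.0592/n)·log Q gives log Q = 3(+1.30 − (+1.352))/0.0592 = −2.635.
The balanced reaction is In³⁺(aq) + Al(s) → In(s) + Al³⁺(aq), so Q = [Al³⁺(aq)] / [In³⁺(aq)].
Substituting the known concentrations and solving, log [In³⁺(aq)] = −0.286 and [In³⁺(aq)] = 0.52 M.

0.52 M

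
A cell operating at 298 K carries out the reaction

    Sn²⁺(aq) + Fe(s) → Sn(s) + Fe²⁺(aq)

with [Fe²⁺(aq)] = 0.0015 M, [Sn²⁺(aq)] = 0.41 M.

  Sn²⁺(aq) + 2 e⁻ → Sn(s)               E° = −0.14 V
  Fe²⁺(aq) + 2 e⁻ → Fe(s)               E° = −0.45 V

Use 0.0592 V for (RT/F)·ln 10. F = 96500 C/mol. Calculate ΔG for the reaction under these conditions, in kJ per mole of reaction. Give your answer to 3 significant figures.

−73.7 kJ/mol

The standard cell potential is −0.14 − (−0.45) = +0.31 V, with n = 2 electrons in the balanced equation.
Here Q = [Fe²⁺(aq)] / [Sn²⁺(aq)] = 0.00366 (log Q = −2.437), giving E = +0.31 − (0.0592/2)·(−2.437) = +0.3821 V.
ΔG = −nFE = −(2)(96500)(+0.3821) J/mol = −73.7 kJ/mol.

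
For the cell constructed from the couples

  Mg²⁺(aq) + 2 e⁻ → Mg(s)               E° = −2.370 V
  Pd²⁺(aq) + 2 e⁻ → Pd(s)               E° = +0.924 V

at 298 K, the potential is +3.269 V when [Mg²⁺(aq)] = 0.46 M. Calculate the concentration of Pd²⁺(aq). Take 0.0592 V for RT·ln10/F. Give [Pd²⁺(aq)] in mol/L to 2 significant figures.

Pd²⁺/Pd is the cathode (higher E°); E°cell = +0.924 − (−2.370) = +3.294 V with n = 2.
Rearranging E = E° − (0.0592/n)·log Q gives log Q = 2(+3.294 − (+3.269))/0.0592 = 0.845.
For Pd²⁺(aq) + Mg(s) → Pd(s) + Mg²⁺(aq), the reaction quotient is Q = [Mg²⁺(aq)] / [Pd²⁺(aq)].
Substituting the known concentrations and solving, log [Pd²⁺(aq)] = −1.182 and [Pd²⁺(aq)] = 0.066 M.

0.066 M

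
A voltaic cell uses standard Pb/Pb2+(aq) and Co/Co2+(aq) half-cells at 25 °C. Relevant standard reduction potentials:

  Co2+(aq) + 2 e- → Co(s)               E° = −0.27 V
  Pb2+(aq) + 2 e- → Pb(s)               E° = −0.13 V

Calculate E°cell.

Of the two couples in this cell, the one with the more positive reduction potential is reduced at the cathode: here that is Pb²⁺/Pb (−0.13 V); Co²⁺/Co (−0.27 V) is the anode.
E°cell = E°(cathode) − E°(anode) = −0.13 − (−0.27) = +0.14 V.

+0.14 V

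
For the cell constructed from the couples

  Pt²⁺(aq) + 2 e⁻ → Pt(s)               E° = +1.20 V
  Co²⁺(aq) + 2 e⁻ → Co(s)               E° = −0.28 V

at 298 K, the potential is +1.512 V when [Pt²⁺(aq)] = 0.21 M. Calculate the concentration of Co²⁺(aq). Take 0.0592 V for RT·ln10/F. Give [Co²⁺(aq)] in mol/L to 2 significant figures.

With Pt²⁺/Pt at the cathode and Co²⁺/Co at the anode, E°cell = +1.20 − (−0.28) = +1.48 V (n = 2).
Since E = E° − (0.0592/n)·log Q, log Q = n(E° − E)/0.0592 = −1.081.
The balanced reaction is Pt²⁺(aq) + Co(s) → Pt(s) + Co²⁺(aq), so Q = [Co²⁺(aq)] / [Pt²⁺(aq)].
Substituting the known concentrations and solving, log [Co²⁺(aq)] = −1.759 and [Co²⁺(aq)] = 0.017 M.

0.017 M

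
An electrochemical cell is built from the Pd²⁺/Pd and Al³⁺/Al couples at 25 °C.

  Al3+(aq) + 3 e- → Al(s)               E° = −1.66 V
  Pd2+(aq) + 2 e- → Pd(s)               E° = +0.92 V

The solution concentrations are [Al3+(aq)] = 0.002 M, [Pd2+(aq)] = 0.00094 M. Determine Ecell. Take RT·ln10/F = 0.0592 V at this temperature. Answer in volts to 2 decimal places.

Since E°(Pd²⁺/Pd) > E°(Al³⁺/Al), Pd²⁺/Pd serves as the cathode.
E°cell = +0.92 − (−1.66) = +2.58 V, with n = 6 electrons transferred.
For the overall reaction 3 Pd2+(aq) + 2 Al(s) → 3 Pd(s) + 2 Al3+(aq), Q = [Al3+(aq)]^2 / [Pd2+(aq)]^3 = 4.82×10^3, giving log Q = 3.683.
E = E° − (0.0592/n)·log Q = +2.58 − (0.0592/6)(3.683) = +2.54 V.

+2.54 V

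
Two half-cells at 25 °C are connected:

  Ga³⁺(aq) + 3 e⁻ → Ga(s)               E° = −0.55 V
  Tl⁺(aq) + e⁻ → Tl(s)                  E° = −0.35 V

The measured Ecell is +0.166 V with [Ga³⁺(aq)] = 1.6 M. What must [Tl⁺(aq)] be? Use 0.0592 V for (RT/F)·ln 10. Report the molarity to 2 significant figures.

0.31 M

The Tl⁺/Tl couple has the larger reduction potential, so it is the cathode: E°cell = −0.35 − (−0.55) = +0.20 V and n = 3.
Since E = E° − (0.0592/n)·log Q, log Q = n(E° − E)/0.0592 = 1.723.
For 3 Tl⁺(aq) + Ga(s) → 3 Tl(s) + Ga³⁺(aq), the reaction quotient is Q = [Ga³⁺(aq)] / [Tl⁺(aq)]^3.
Isolating [Tl⁺(aq)] in Q = 10^{1.723} yields log [Tl⁺(aq)] = −0.506, i.e. 0.31 M.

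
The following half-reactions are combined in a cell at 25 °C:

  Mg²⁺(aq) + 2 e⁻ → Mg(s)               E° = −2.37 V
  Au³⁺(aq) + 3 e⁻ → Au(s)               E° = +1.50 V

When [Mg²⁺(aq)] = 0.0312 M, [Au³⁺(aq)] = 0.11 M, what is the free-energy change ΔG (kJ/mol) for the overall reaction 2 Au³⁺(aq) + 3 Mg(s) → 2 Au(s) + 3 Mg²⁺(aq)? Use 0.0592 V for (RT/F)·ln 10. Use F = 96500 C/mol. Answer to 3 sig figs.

With Au³⁺/Au reduced at the cathode, E°cell = +1.50 − (−2.37) = +3.87 V and n = 6.
Here Q = [Mg²⁺(aq)]^3 / [Au³⁺(aq)]^2 = 0.00251 (log Q = −2.600), giving E = +3.87 − (0.0592/6)·(−2.600) = +3.8957 V.
ΔG = −nFE = −(6)(96500)(+3.8957) J/mol = −2260 kJ/mol.

−2260 kJ/mol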